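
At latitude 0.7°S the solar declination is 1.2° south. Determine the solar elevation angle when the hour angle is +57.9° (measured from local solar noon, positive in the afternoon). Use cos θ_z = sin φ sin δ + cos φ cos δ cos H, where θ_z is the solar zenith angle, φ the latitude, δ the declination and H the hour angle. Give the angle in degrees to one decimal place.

32.1°

cos θ_z = sin(-0.7°) sin(-1.2°) + cos(-0.7°) cos(-1.2°) cos(57.90°) = 0.0003 + 0.5312 = 0.5315.
θ_z = arccos(0.5315) = 57.89°, so the elevation is 90° − 57.89° = 32.11°.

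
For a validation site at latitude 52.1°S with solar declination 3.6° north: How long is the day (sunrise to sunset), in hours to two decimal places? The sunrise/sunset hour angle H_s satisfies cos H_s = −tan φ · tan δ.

The sunset hour angle satisfies cos H_s = −tan φ tan δ = 0.0808, giving H_s = 85.37°.
Day length = 2 H_s / 15° h⁻¹ = 170.74° / 15 = 11.383 h.

11.38 hours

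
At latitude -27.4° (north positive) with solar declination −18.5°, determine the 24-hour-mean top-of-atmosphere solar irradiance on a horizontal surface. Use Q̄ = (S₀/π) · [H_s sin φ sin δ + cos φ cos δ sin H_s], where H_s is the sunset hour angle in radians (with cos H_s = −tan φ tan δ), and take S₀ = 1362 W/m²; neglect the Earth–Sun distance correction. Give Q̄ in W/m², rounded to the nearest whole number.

−tan φ tan δ = −(-0.5184)(-0.3346) = -0.1735; H_s = arccos(-0.1735) = 99.99°. In radians, H_s = 1.7452.
H_s sin φ sin δ = 1.7452 × -0.4602 × -0.3173 = 0.2548.
cos φ cos δ sin H_s = 0.8878 × 0.9483 × 0.9848 = 0.8291.
Q̄ = (1362/π) × (0.2548 + 0.8291) = 433.54 × 1.0839 = 469.91 W/m².

470 W/m²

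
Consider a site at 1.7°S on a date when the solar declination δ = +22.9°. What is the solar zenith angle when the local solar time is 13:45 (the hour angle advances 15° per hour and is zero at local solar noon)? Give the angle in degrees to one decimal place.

35.5°

Hour angle H = 15° × (13.75 − 12) = 26.25°.
cos θ_z = sin(-1.7°) sin(22.9°) + cos(-1.7°) cos(22.9°) cos(26.25°) = -0.0115 + 0.8258 = 0.8143.
θ_z = arccos(0.8143) = 35.48°.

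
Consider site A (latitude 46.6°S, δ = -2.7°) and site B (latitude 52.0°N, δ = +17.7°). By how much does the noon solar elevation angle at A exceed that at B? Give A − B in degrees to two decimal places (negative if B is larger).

-9.60°

A: 90° − |-46.6 − (-2.7)| = 46.10°.
B: 90° − |52.0 − (17.7)| = 55.70°.
A − B = 46.10 − 55.70 = -9.60°.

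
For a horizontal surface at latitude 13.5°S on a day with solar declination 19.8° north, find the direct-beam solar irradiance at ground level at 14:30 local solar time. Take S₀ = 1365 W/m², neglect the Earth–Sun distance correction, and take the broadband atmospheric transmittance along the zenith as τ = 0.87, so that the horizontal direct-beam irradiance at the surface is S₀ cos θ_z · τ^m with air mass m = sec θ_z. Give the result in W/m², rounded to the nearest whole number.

Hour angle H = 15° × (14.5 − 12) = 37.50°.
cos θ_z = sin(-13.5°) sin(19.8°) + cos(-13.5°) cos(19.8°) cos(37.50°) = -0.0791 + 0.7258 = 0.6467.
Air mass m = 1/cos θ_z = 1/0.6467 = 1.546; τ^m = 0.87^1.546 = 0.8063.
Surface direct beam = 1365 × 0.6467 × 0.8063 = 711.76 W/m².

712 W/m²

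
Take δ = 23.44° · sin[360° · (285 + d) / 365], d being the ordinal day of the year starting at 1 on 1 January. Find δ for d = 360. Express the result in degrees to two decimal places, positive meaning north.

-23.30°

360 × (285 + 360) / 365 = 636.164°; sin(636.164°) = -0.9942.
δ = 23.44 × -0.9942 = -23.304° ≈ -23.30°.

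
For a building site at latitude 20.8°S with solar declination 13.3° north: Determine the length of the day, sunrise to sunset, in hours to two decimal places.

11.31 hours

cos H_s = −tan(-20.8°) · tan(13.3°) = 0.0898, so H_s = arccos(0.0898) = 84.85°.
Day length = 2 H_s / 15° h⁻¹ = 169.70° / 15 = 11.313 h.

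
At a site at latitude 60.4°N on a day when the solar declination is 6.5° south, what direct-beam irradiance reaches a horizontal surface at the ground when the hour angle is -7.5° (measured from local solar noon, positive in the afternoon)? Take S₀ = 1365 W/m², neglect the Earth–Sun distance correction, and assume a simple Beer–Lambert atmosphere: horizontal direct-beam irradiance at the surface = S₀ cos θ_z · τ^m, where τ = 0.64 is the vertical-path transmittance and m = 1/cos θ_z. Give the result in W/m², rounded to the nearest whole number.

With φ = 60.4°, δ = -6.5°, H = -7.50°: sin φ sin δ = -0.0984, cos φ cos δ cos H = 0.4866, so cos θ_z = 0.3882.
Air mass m = 1/cos θ_z = 1/0.3882 = 2.576; τ^m = 0.64^2.576 = 0.3168.
Surface direct beam = 1365 × 0.3882 × 0.3168 = 167.87 W/m².

168 W/m²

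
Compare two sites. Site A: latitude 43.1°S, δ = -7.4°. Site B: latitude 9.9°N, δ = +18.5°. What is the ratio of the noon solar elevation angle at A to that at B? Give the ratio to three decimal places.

0.667

A: 90° − |-43.1 − (-7.4)| = 54.30°.
B: 90° − |9.9 − (18.5)| = 81.40°.
Ratio A/B = 54.3000 / 81.4000 = 0.6671.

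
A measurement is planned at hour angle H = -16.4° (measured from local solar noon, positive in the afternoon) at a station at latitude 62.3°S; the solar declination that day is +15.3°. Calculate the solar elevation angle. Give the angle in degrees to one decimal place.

11.3°

With φ = -62.3°, δ = 15.3°, H = -16.40°: sin φ sin δ = -0.2336, cos φ cos δ cos H = 0.4301, so cos θ_z = 0.1965.
θ_z = arccos(0.1965) = 78.67°, so the elevation is 90° − 78.67° = 11.33°.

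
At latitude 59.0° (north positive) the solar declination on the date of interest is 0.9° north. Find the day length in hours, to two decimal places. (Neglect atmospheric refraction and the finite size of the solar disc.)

−tan φ tan δ = −(1.6643)(0.0157) = -0.0261; H_s = arccos(-0.0261) = 91.50°.
Day length = 2 H_s / 15° h⁻¹ = 183.00° / 15 = 12.200 h.

12.20 hours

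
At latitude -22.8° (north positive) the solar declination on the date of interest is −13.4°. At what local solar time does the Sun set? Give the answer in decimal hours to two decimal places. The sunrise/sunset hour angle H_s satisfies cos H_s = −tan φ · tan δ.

18.38 h

−tan φ tan δ = −(-0.4204)(-0.2382) = -0.1001; H_s = arccos(-0.1001) = 95.74°.
Sunset is at 12 + H_s/15 = 12 + 6.383 = 18.383 h local solar time.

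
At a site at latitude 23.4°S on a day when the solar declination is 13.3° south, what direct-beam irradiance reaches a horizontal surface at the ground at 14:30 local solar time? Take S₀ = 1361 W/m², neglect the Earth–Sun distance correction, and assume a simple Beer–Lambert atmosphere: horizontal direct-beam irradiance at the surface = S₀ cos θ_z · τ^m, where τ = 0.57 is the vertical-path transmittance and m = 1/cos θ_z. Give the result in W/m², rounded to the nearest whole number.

539 W/m²

Hour angle H = 15° × (14.5 − 12) = 37.50°.
With φ = -23.4°, δ = -13.3°, H = 37.50°: sin φ sin δ = 0.0914, cos φ cos δ cos H = 0.7086, so cos θ_z = 0.8000.
Air mass m = 1/cos θ_z = 1/0.8000 = 1.250; τ^m = 0.57^1.250 = 0.4953.
Surface direct beam = 1361 × 0.8000 × 0.4953 = 539.28 W/m².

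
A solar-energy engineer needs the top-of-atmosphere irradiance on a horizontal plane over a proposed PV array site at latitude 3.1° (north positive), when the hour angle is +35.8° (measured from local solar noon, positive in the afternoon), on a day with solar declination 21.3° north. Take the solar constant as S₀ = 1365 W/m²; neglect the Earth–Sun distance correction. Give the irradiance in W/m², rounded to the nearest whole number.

cos θ_z = sin(3.1°) sin(21.3°) + cos(3.1°) cos(21.3°) cos(35.80°) = 0.0196 + 0.7546 = 0.7742.
Top-of-atmosphere irradiance = S₀ cos θ_z = 1365 × 0.7742 = 1056.78 W/m².

1057 W/m²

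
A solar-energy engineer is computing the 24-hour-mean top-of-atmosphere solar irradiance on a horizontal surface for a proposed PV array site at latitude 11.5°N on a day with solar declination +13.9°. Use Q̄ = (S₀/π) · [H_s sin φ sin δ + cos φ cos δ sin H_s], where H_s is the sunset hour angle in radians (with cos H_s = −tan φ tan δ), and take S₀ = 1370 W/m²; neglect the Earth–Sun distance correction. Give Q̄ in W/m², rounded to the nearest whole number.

448 W/m²

cos H_s = −tan(11.5°) · tan(13.9°) = -0.0503, so H_s = arccos(-0.0503) = 92.88°. In radians, H_s = 1.6211.
H_s sin φ sin δ = 1.6211 × 0.1994 × 0.2402 = 0.0776.
cos φ cos δ sin H_s = 0.9799 × 0.9707 × 0.9987 = 0.9500.
Q̄ = (1370/π) × (0.0776 + 0.9500) = 436.08 × 1.0276 = 448.12 W/m².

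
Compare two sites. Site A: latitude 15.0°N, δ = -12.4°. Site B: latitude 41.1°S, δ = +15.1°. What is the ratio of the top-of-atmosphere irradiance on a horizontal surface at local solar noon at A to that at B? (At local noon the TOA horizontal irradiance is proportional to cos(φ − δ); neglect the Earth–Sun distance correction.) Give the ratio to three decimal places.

A: cos θ_z = cos(15.0° − (-12.4°)) = 0.8878.
B: cos θ_z = cos(-41.1° − (15.1°)) = 0.5563.
Ratio A/B = 0.8878 / 0.5563 = 1.5959.

1.596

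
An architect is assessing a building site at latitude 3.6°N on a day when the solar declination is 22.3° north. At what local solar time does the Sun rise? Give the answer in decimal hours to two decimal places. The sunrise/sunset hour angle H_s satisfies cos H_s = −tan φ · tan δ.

5.90 h

cos H_s = −tan(3.6°) · tan(22.3°) = -0.0258, so H_s = arccos(-0.0258) = 91.48°.
Sunrise is at 12 − H_s/15 = 12 − 6.099 = 5.901 h local solar time.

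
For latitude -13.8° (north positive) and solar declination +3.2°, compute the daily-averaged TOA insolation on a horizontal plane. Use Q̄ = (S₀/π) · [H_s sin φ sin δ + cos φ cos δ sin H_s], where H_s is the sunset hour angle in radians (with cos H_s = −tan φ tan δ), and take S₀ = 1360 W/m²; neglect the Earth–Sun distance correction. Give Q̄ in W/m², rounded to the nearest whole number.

cos H_s = −tan(-13.8°) · tan(3.2°) = 0.0137, so H_s = arccos(0.0137) = 89.22°. In radians, H_s = 1.5572.
H_s sin φ sin δ = 1.5572 × -0.2385 × 0.0558 = -0.0207.
cos φ cos δ sin H_s = 0.9711 × 0.9984 × 0.9999 = 0.9694.
Q̄ = (1360/π) × (-0.0207 + 0.9694) = 432.90 × 0.9487 = 410.69 W/m².

411 W/m²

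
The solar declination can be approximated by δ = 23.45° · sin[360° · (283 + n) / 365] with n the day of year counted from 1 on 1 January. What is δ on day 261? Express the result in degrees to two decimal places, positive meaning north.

360 × (283 + 261) / 365 = 536.548°; sin(536.548°) = 0.0602.
δ = 23.45 × 0.0602 = 1.412° ≈ +1.41°.

+1.41°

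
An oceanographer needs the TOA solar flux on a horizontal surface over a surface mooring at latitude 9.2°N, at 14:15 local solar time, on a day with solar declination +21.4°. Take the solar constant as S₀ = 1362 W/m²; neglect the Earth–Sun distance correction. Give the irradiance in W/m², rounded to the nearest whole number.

1120 W/m²

Hour angle H = 15° × (14.25 − 12) = 33.75°.
With φ = 9.2°, δ = 21.4°, H = 33.75°: sin φ sin δ = 0.0583, cos φ cos δ cos H = 0.7642, so cos θ_z = 0.8225.
Top-of-atmosphere irradiance = S₀ cos θ_z = 1362 × 0.8225 = 1120.25 W/m².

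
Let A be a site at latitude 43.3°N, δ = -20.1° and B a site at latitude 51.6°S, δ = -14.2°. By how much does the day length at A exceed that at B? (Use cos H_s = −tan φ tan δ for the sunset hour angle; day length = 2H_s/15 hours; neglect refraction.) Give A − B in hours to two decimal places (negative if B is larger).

-5.17 h

A: H_s = arccos(−tan 43.3° · tan -20.1°) = 69.83°, so 2H_s/15 = 9.3107 h.
B: H_s = arccos(−tan -51.6° · tan -14.2°) = 108.62°, so 2H_s/15 = 14.4827 h.
A − B = 9.3107 − 14.4827 = -5.1720 h.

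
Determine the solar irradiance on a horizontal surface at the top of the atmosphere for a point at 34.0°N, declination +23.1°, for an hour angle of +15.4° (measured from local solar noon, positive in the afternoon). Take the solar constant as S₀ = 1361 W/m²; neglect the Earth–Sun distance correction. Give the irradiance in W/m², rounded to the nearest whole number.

1299 W/m²

With φ = 34.0°, δ = 23.1°, H = 15.40°: sin φ sin δ = 0.2194, cos φ cos δ cos H = 0.7352, so cos θ_z = 0.9546.
Top-of-atmosphere irradiance = S₀ cos θ_z = 1361 × 0.9546 = 1299.21 W/m².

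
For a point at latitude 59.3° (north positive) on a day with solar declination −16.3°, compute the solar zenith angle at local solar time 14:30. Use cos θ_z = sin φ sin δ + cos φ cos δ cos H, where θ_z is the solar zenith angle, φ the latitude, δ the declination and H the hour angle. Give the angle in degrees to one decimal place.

Hour angle H = 15° × (14.5 − 12) = 37.50°.
cos θ_z = sin φ sin δ + cos φ cos δ cos H = (0.8599)(-0.2807) + (0.5105)(0.9598)(0.7934) = 0.1474.
θ_z = arccos(0.1474) = 81.52°.

81.5°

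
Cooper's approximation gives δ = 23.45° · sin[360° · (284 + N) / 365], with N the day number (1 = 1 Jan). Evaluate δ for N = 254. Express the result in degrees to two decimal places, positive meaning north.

+3.82°

360 × (284 + 254) / 365 = 530.630°; sin(530.630°) = 0.1628.
δ = 23.45 × 0.1628 = 3.818° ≈ +3.82°.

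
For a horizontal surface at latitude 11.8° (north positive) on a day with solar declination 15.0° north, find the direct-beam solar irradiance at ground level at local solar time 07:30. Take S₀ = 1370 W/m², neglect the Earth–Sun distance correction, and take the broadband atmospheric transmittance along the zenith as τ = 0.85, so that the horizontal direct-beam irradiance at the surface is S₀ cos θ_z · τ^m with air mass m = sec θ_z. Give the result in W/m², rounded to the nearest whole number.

Hour angle H = 15° × (7.5 − 12) = -67.50°.
With φ = 11.8°, δ = 15.0°, H = -67.50°: sin φ sin δ = 0.0529, cos φ cos δ cos H = 0.3618, so cos θ_z = 0.4147.
Air mass m = 1/cos θ_z = 1/0.4147 = 2.411; τ^m = 0.85^2.411 = 0.6758.
Surface direct beam = 1370 × 0.4147 × 0.6758 = 383.95 W/m².

384 W/m²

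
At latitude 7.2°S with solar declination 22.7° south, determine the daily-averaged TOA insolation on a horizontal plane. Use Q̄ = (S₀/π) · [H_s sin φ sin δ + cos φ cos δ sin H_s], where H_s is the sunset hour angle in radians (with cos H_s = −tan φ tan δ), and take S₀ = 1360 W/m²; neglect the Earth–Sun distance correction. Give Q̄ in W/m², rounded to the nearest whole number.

430 W/m²

The sunset hour angle satisfies cos H_s = −tan φ tan δ = -0.0528, giving H_s = 93.03°. In radians, H_s = 1.6237.
H_s sin φ sin δ = 1.6237 × -0.1253 × -0.3859 = 0.0785.
cos φ cos δ sin H_s = 0.9921 × 0.9225 × 0.9986 = 0.9139.
Q̄ = (1360/π) × (0.0785 + 0.9139) = 432.90 × 0.9924 = 429.61 W/m².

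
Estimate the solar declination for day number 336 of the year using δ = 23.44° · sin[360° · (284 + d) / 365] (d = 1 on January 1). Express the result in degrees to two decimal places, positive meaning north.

360 × (284 + 336) / 365 = 611.507°; sin(611.507°) = -0.9484.
δ = 23.44 × -0.9484 = -22.230° ≈ -22.23°.

-22.23°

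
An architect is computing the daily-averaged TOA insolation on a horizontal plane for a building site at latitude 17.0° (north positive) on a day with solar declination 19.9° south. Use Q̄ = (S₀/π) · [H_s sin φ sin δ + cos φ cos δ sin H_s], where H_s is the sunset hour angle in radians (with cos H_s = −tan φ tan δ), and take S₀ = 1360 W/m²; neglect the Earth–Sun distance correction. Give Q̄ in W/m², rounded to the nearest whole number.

324 W/m²

−tan φ tan δ = −(0.3057)(-0.3620) = 0.1107; H_s = arccos(0.1107) = 83.64°. In radians, H_s = 1.4598.
H_s sin φ sin δ = 1.4598 × 0.2924 × -0.3404 = -0.1453.
cos φ cos δ sin H_s = 0.9563 × 0.9403 × 0.9938 = 0.8936.
Q̄ = (1360/π) × (-0.1453 + 0.8936) = 432.90 × 0.7483 = 323.94 W/m².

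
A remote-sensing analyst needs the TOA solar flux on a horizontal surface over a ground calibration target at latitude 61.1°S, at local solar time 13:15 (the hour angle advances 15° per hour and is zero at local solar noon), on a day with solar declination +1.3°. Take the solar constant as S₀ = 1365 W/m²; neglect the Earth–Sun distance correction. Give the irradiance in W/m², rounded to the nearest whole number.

Hour angle H = 15° × (13.25 − 12) = 18.75°.
cos θ_z = sin φ sin δ + cos φ cos δ cos H = (-0.8755)(0.0227) + (0.4833)(0.9997)(0.9469) = 0.4376.
Top-of-atmosphere irradiance = S₀ cos θ_z = 1365 × 0.4376 = 597.32 W/m².

597 W/m²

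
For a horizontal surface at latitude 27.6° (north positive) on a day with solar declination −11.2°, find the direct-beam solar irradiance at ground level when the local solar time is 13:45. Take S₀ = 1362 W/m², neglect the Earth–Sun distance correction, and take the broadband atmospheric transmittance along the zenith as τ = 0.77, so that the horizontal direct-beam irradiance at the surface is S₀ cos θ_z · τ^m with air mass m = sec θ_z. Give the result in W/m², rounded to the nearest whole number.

Hour angle H = 15° × (13.75 − 12) = 26.25°.
cos θ_z = sin(27.6°) sin(-11.2°) + cos(27.6°) cos(-11.2°) cos(26.25°) = -0.0900 + 0.7797 = 0.6897.
Air mass m = 1/cos θ_z = 1/0.6897 = 1.450; τ^m = 0.77^1.450 = 0.6846.
Surface direct beam = 1362 × 0.6897 × 0.6846 = 643.09 W/m².

643 W/m²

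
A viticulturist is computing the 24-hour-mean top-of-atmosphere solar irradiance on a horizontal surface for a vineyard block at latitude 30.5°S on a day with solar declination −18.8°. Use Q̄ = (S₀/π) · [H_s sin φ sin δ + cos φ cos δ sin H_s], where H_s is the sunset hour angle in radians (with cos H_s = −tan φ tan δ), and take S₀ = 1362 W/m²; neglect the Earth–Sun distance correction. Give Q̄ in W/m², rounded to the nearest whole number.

The sunset hour angle satisfies cos H_s = −tan φ tan δ = -0.2005, giving H_s = 101.57°. In radians, H_s = 1.7727.
H_s sin φ sin δ = 1.7727 × -0.5075 × -0.3223 = 0.2900.
cos φ cos δ sin H_s = 0.8616 × 0.9466 × 0.9797 = 0.7990.
Q̄ = (1362/π) × (0.2900 + 0.7990) = 433.54 × 1.0890 = 472.13 W/m².

472 W/m²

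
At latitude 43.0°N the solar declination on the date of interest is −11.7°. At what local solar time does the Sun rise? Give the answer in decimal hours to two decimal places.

The sunset hour angle satisfies cos H_s = −tan φ tan δ = 0.1931, giving H_s = 78.87°.
Sunrise is at 12 − H_s/15 = 12 − 5.258 = 6.742 h local solar time.

6.74 h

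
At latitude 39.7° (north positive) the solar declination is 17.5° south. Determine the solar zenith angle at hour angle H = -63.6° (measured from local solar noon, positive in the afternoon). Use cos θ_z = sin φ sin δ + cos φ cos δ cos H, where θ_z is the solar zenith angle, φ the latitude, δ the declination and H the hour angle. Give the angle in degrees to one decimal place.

82.3°

With φ = 39.7°, δ = -17.5°, H = -63.60°: sin φ sin δ = -0.1921, cos φ cos δ cos H = 0.3263, so cos θ_z = 0.1342.
θ_z = arccos(0.1342) = 82.29°.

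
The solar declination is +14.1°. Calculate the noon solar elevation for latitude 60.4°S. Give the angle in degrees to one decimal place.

At local solar noon the hour angle is zero, so the elevation is 90° − |φ − δ| = 90° − |-60.4° − (14.1°)| = 90° − 74.5° = 15.5°.

15.5°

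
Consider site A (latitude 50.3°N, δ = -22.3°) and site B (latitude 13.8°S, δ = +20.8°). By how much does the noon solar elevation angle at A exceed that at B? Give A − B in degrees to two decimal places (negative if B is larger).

A: 90° − |50.3 − (-22.3)| = 17.40°.
B: 90° − |-13.8 − (20.8)| = 55.40°.
A − B = 17.40 − 55.40 = -38.00°.

-38.00°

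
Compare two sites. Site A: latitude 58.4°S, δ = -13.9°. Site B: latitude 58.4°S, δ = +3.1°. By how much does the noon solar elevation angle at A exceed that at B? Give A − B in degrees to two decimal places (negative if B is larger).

+17.00°

A: 90° − |-58.4 − (-13.9)| = 45.50°.
B: 90° − |-58.4 − (3.1)| = 28.50°.
A − B = 45.50 − 28.50 = 17.00°.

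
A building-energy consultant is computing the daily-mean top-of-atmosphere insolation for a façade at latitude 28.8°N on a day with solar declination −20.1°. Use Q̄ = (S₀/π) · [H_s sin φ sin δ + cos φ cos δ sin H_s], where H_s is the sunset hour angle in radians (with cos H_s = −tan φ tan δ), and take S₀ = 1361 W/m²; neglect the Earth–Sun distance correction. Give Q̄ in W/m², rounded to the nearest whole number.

251 W/m²

cos H_s = −tan(28.8°) · tan(-20.1°) = 0.2012, so H_s = arccos(0.2012) = 78.39°. In radians, H_s = 1.3682.
H_s sin φ sin δ = 1.3682 × 0.4818 × -0.3437 = -0.2266.
cos φ cos δ sin H_s = 0.8763 × 0.9391 × 0.9795 = 0.8061.
Q̄ = (1361/π) × (-0.2266 + 0.8061) = 433.22 × 0.5795 = 251.05 W/m².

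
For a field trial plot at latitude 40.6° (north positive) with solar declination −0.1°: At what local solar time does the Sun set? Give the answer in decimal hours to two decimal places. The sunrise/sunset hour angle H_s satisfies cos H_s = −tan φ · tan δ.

−tan φ tan δ = −(0.8571)(-0.0017) = 0.0015; H_s = arccos(0.0015) = 89.91°.
Sunset is at 12 + H_s/15 = 12 + 5.994 = 17.994 h local solar time.

17.99 h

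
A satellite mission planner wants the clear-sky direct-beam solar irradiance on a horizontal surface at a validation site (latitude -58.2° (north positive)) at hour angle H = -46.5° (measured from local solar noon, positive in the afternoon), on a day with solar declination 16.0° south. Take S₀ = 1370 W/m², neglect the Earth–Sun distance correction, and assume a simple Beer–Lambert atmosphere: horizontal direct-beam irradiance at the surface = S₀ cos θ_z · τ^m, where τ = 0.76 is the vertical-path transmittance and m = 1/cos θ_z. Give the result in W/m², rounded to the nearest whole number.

499 W/m²

cos θ_z = sin(-58.2°) sin(-16.0°) + cos(-58.2°) cos(-16.0°) cos(-46.50°) = 0.2343 + 0.3487 = 0.5830.
Air mass m = 1/cos θ_z = 1/0.5830 = 1.715; τ^m = 0.76^1.715 = 0.6246.
Surface direct beam = 1370 × 0.5830 × 0.6246 = 498.87 W/m².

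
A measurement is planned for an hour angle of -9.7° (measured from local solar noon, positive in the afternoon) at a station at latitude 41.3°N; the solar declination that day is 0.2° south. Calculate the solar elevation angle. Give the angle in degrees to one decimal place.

cos θ_z = sin(41.3°) sin(-0.2°) + cos(41.3°) cos(-0.2°) cos(-9.70°) = -0.0023 + 0.7405 = 0.7382.
θ_z = arccos(0.7382) = 42.42°, so the elevation is 90° − 42.42° = 47.58°.

47.6°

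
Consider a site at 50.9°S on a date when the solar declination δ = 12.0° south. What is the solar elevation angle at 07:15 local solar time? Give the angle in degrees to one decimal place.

Hour angle H = 15° × (7.25 − 12) = -71.25°.
With φ = -50.9°, δ = -12.0°, H = -71.25°: sin φ sin δ = 0.1613, cos φ cos δ cos H = 0.1983, so cos θ_z = 0.3596.
θ_z = arccos(0.3596) = 68.92°, so the elevation is 90° − 68.92° = 21.08°.

21.1°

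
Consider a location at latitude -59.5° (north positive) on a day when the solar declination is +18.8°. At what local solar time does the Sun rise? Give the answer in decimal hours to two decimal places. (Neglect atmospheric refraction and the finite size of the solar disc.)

8.35 h

−tan φ tan δ = −(-1.6977)(0.3404) = 0.5779; H_s = arccos(0.5779) = 54.70°.
Sunrise is at 12 − H_s/15 = 12 − 3.647 = 8.353 h local solar time.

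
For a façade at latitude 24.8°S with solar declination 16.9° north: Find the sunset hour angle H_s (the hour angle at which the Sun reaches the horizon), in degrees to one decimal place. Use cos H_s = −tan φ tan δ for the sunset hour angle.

81.9°

The sunset hour angle satisfies cos H_s = −tan φ tan δ = 0.1404, giving H_s = 81.93°.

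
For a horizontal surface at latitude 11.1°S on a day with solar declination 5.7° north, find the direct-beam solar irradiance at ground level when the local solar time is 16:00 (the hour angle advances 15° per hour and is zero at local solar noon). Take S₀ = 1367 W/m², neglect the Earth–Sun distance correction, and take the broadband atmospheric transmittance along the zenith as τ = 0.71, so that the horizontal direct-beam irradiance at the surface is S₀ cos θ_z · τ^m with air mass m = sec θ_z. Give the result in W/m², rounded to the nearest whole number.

Hour angle H = 15° × (16 − 12) = 60.00°.
cos θ_z = sin φ sin δ + cos φ cos δ cos H = (-0.1925)(0.0993) + (0.9813)(0.9951)(0.5000) = 0.4691.
Air mass m = 1/cos θ_z = 1/0.4691 = 2.132; τ^m = 0.71^2.132 = 0.4818.
Surface direct beam = 1367 × 0.4691 × 0.4818 = 308.96 W/m².

309 W/m²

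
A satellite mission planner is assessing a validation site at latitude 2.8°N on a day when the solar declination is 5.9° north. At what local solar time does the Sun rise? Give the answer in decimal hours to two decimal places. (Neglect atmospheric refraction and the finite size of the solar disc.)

The sunset hour angle satisfies cos H_s = −tan φ tan δ = -0.0051, giving H_s = 90.29°.
Sunrise is at 12 − H_s/15 = 12 − 6.019 = 5.981 h local solar time.

5.98 h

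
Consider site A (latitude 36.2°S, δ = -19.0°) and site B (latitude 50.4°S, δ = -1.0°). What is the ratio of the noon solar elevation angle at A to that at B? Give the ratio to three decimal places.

1.793

A: 90° − |-36.2 − (-19.0)| = 72.80°.
B: 90° − |-50.4 − (-1.0)| = 40.60°.
Ratio A/B = 72.8000 / 40.6000 = 1.7931.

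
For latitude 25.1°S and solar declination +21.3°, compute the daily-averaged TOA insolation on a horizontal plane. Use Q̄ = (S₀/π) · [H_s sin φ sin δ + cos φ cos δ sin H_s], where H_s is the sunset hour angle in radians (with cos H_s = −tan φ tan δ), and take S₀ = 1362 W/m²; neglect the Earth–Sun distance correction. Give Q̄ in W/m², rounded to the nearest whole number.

−tan φ tan δ = −(-0.4684)(0.3899) = 0.1826; H_s = arccos(0.1826) = 79.48°. In radians, H_s = 1.3872.
H_s sin φ sin δ = 1.3872 × -0.4242 × 0.3633 = -0.2138.
cos φ cos δ sin H_s = 0.9056 × 0.9317 × 0.9832 = 0.8296.
Q̄ = (1362/π) × (-0.2138 + 0.8296) = 433.54 × 0.6158 = 266.97 W/m².

267 W/m²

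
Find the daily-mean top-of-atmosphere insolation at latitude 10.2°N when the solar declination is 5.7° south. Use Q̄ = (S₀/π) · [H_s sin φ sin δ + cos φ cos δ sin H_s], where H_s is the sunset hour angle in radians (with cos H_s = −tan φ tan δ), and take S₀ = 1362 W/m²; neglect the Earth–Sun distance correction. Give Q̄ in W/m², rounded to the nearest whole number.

−tan φ tan δ = −(0.1799)(-0.0998) = 0.0180; H_s = arccos(0.0180) = 88.97°. In radians, H_s = 1.5528.
H_s sin φ sin δ = 1.5528 × 0.1771 × -0.0993 = -0.0273.
cos φ cos δ sin H_s = 0.9842 × 0.9951 × 0.9998 = 0.9792.
Q̄ = (1362/π) × (-0.0273 + 0.9792) = 433.54 × 0.9519 = 412.69 W/m².

413 W/m²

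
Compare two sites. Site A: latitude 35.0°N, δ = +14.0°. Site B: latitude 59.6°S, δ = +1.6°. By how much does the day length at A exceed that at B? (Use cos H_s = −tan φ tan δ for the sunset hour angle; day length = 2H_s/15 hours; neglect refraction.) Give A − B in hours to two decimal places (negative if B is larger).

+1.70 h

A: H_s = arccos(−tan 35.0° · tan 14.0°) = 100.05°, so 2H_s/15 = 13.3400 h.
B: H_s = arccos(−tan -59.6° · tan 1.6°) = 87.27°, so 2H_s/15 = 11.6360 h.
A − B = 13.3400 − 11.6360 = 1.7040 h.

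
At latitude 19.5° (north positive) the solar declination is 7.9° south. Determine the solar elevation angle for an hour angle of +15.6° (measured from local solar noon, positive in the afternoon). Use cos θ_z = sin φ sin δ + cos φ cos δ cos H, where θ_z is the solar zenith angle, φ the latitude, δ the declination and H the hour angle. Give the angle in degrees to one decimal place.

cos θ_z = sin(19.5°) sin(-7.9°) + cos(19.5°) cos(-7.9°) cos(15.60°) = -0.0459 + 0.8993 = 0.8534.
θ_z = arccos(0.8534) = 31.42°, so the elevation is 90° − 31.42° = 58.58°.

58.6°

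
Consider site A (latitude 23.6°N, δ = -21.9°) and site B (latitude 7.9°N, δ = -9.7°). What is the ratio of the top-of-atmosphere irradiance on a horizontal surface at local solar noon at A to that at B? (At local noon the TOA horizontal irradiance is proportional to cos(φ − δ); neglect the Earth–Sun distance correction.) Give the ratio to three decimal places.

A: cos θ_z = cos(23.6° − (-21.9°)) = 0.7009.
B: cos θ_z = cos(7.9° − (-9.7°)) = 0.9532.
Ratio A/B = 0.7009 / 0.9532 = 0.7353.

0.735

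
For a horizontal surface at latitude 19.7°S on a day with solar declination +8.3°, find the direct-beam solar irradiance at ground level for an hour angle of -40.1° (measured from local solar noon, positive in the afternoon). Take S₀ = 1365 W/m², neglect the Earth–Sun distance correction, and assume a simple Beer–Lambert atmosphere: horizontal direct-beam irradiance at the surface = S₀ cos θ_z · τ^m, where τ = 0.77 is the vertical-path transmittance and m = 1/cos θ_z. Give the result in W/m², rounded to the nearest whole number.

611 W/m²

With φ = -19.7°, δ = 8.3°, H = -40.10°: sin φ sin δ = -0.0487, cos φ cos δ cos H = 0.7126, so cos θ_z = 0.6639.
Air mass m = 1/cos θ_z = 1/0.6639 = 1.506; τ^m = 0.77^1.506 = 0.6746.
Surface direct beam = 1365 × 0.6639 × 0.6746 = 611.34 W/m².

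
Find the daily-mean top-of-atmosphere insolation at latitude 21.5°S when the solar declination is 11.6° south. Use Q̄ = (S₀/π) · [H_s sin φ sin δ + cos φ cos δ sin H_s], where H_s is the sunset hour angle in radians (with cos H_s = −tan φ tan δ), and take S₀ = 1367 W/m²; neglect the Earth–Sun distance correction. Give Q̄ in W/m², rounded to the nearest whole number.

The sunset hour angle satisfies cos H_s = −tan φ tan δ = -0.0809, giving H_s = 94.64°. In radians, H_s = 1.6518.
H_s sin φ sin δ = 1.6518 × -0.3665 × -0.2011 = 0.1217.
cos φ cos δ sin H_s = 0.9304 × 0.9796 × 0.9967 = 0.9084.
Q̄ = (1367/π) × (0.1217 + 0.9084) = 435.13 × 1.0301 = 448.23 W/m².

448 W/m²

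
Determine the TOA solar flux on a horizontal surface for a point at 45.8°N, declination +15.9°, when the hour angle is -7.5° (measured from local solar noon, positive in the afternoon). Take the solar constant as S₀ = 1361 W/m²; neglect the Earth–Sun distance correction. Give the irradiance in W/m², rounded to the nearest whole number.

cos θ_z = sin φ sin δ + cos φ cos δ cos H = (0.7169)(0.2740) + (0.6972)(0.9617)(0.9914) = 0.8612.
Top-of-atmosphere irradiance = S₀ cos θ_z = 1361 × 0.8612 = 1172.09 W/m².

1172 W/m²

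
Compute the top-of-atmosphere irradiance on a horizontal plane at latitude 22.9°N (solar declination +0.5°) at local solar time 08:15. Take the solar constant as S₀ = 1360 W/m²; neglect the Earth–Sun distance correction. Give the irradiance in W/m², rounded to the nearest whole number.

Hour angle H = 15° × (8.25 − 12) = -56.25°.
With φ = 22.9°, δ = 0.5°, H = -56.25°: sin φ sin δ = 0.0034, cos φ cos δ cos H = 0.5118, so cos θ_z = 0.5152.
Top-of-atmosphere irradiance = S₀ cos θ_z = 1360 × 0.5152 = 700.67 W/m².

701 W/m²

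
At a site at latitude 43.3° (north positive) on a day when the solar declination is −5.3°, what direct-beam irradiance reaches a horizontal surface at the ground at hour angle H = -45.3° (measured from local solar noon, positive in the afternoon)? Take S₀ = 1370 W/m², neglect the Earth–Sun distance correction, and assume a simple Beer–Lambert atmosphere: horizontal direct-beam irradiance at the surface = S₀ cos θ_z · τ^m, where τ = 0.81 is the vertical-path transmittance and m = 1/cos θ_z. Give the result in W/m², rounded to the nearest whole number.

381 W/m²

cos θ_z = sin(43.3°) sin(-5.3°) + cos(43.3°) cos(-5.3°) cos(-45.30°) = -0.0633 + 0.5097 = 0.4464.
Air mass m = 1/cos θ_z = 1/0.4464 = 2.240; τ^m = 0.81^2.240 = 0.6237.
Surface direct beam = 1370 × 0.4464 × 0.6237 = 381.43 W/m².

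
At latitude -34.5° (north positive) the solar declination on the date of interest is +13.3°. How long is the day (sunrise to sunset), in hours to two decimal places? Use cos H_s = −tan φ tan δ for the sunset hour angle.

10.75 hours

The sunset hour angle satisfies cos H_s = −tan φ tan δ = 0.1625, giving H_s = 80.65°.
Day length = 2 H_s / 15° h⁻¹ = 161.30° / 15 = 10.753 h.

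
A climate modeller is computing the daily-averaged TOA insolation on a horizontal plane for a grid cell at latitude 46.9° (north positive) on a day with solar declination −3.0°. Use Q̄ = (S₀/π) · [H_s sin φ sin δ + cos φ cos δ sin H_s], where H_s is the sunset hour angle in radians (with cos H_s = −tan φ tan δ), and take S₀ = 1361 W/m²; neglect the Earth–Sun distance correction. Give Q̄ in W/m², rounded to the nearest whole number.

−tan φ tan δ = −(1.0686)(-0.0524) = 0.0560; H_s = arccos(0.0560) = 86.79°. In radians, H_s = 1.5148.
H_s sin φ sin δ = 1.5148 × 0.7302 × -0.0523 = -0.0578.
cos φ cos δ sin H_s = 0.6833 × 0.9986 × 0.9984 = 0.6813.
Q̄ = (1361/π) × (-0.0578 + 0.6813) = 433.22 × 0.6235 = 270.11 W/m².

270 W/m²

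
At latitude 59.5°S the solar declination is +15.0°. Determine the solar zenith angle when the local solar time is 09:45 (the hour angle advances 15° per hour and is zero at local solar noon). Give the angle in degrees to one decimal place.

79.4°

Hour angle H = 15° × (9.75 − 12) = -33.75°.
cos θ_z = sin φ sin δ + cos φ cos δ cos H = (-0.8616)(0.2588) + (0.5075)(0.9659)(0.8315) = 0.1846.
θ_z = arccos(0.1846) = 79.36°.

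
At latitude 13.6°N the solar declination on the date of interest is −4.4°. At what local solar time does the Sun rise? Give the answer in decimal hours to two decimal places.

The sunset hour angle satisfies cos H_s = −tan φ tan δ = 0.0186, giving H_s = 88.93°.
Sunrise is at 12 − H_s/15 = 12 − 5.929 = 6.071 h local solar time.

6.07 h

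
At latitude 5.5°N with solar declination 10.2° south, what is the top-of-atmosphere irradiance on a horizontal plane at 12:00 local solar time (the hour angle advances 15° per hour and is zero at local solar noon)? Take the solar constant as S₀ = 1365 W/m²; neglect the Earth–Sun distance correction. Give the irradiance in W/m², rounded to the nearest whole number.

1314 W/m²

Hour angle H = 15° × (12 − 12) = 0.00°.
cos θ_z = sin φ sin δ + cos φ cos δ cos H = (0.0958)(-0.1771) + (0.9954)(0.9842)(1.0000) = 0.9627.
Top-of-atmosphere irradiance = S₀ cos θ_z = 1365 × 0.9627 = 1314.09 W/m².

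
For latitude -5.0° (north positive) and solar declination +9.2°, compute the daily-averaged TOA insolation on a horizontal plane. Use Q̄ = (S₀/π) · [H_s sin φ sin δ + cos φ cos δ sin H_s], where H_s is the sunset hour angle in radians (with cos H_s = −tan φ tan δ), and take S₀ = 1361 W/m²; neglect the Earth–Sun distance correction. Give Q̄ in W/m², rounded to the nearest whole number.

417 W/m²

cos H_s = −tan(-5.0°) · tan(9.2°) = 0.0142, so H_s = arccos(0.0142) = 89.19°. In radians, H_s = 1.5567.
H_s sin φ sin δ = 1.5567 × -0.0872 × 0.1599 = -0.0217.
cos φ cos δ sin H_s = 0.9962 × 0.9871 × 0.9999 = 0.9833.
Q̄ = (1361/π) × (-0.0217 + 0.9833) = 433.22 × 0.9616 = 416.58 W/m².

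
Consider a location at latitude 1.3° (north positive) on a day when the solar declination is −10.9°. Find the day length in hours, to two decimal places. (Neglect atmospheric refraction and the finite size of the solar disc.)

The sunset hour angle satisfies cos H_s = −tan φ tan δ = 0.0044, giving H_s = 89.75°.
Day length = 2 H_s / 15° h⁻¹ = 179.50° / 15 = 11.967 h.

11.97 hours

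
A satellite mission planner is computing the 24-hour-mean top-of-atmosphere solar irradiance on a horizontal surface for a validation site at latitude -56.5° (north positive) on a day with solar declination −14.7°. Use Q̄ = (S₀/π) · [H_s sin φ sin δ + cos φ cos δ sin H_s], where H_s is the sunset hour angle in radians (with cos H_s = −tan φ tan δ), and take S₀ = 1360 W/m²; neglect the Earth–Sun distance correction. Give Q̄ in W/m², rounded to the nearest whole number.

393 W/m²

The sunset hour angle satisfies cos H_s = −tan φ tan δ = -0.3964, giving H_s = 113.35°. In radians, H_s = 1.9783.
H_s sin φ sin δ = 1.9783 × -0.8339 × -0.2538 = 0.4187.
cos φ cos δ sin H_s = 0.5519 × 0.9673 × 0.9181 = 0.4901.
Q̄ = (1360/π) × (0.4187 + 0.4901) = 432.90 × 0.9088 = 393.42 W/m².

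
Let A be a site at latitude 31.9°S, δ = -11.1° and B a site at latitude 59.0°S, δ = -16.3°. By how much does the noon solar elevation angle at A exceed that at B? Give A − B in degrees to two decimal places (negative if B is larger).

A: 90° − |-31.9 − (-11.1)| = 69.20°.
B: 90° − |-59.0 − (-16.3)| = 47.30°.
A − B = 69.20 − 47.30 = 21.90°.

+21.90°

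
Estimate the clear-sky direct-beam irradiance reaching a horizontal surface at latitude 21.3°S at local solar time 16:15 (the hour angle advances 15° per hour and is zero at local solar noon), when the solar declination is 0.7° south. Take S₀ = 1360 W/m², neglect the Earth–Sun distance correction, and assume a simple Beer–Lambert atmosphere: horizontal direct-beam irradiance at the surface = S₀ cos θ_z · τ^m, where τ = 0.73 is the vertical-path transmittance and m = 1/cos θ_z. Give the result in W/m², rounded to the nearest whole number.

Hour angle H = 15° × (16.25 − 12) = 63.75°.
cos θ_z = sin(-21.3°) sin(-0.7°) + cos(-21.3°) cos(-0.7°) cos(63.75°) = 0.0044 + 0.4120 = 0.4164.
Air mass m = 1/cos θ_z = 1/0.4164 = 2.402; τ^m = 0.73^2.402 = 0.4696.
Surface direct beam = 1360 × 0.4164 × 0.4696 = 265.94 W/m².

266 W/m²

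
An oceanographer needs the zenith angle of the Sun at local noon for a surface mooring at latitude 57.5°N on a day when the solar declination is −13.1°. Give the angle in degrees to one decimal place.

70.6°

At local solar noon the hour angle is zero, so the zenith angle is |φ − δ| = |57.5° − (-13.1°)| = 70.6°.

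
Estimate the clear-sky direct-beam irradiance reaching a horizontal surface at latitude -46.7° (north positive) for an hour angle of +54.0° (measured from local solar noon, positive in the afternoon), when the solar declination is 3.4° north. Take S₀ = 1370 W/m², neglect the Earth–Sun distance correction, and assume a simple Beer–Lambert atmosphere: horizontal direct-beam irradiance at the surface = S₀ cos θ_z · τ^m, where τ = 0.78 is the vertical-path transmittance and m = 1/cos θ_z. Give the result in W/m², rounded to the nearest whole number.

cos θ_z = sin(-46.7°) sin(3.4°) + cos(-46.7°) cos(3.4°) cos(54.00°) = -0.0432 + 0.4024 = 0.3592.
Air mass m = 1/cos θ_z = 1/0.3592 = 2.784; τ^m = 0.78^2.784 = 0.5007.
Surface direct beam = 1370 × 0.3592 × 0.5007 = 246.40 W/m².

246 W/m²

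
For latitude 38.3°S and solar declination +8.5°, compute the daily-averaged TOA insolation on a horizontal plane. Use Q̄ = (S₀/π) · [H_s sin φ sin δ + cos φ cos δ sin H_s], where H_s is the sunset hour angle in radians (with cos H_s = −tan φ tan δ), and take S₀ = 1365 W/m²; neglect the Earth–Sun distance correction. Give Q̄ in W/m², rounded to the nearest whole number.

cos H_s = −tan(-38.3°) · tan(8.5°) = 0.1180, so H_s = arccos(0.1180) = 83.22°. In radians, H_s = 1.4525.
H_s sin φ sin δ = 1.4525 × -0.6198 × 0.1478 = -0.1331.
cos φ cos δ sin H_s = 0.7848 × 0.9890 × 0.9930 = 0.7707.
Q̄ = (1365/π) × (-0.1331 + 0.7707) = 434.49 × 0.6376 = 277.03 W/m².

277 W/m²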